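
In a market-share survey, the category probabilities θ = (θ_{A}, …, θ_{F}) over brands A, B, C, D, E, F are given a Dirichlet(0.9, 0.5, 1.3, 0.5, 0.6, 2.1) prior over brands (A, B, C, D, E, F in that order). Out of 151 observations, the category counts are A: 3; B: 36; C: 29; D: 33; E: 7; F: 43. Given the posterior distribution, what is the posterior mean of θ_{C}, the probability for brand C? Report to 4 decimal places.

0.1931

The Dirichlet prior is conjugate to the Multinomial likelihood: each posterior αⱼ = prior αⱼ + observed count nⱼ.
Posterior concentration: (3.9, 36.5, 30.3, 33.5, 7.6, 45.1), total = 156.9.
E[θ_{C}|data] = α_{C}/Σα = 30.3/156.9 = 0.1931.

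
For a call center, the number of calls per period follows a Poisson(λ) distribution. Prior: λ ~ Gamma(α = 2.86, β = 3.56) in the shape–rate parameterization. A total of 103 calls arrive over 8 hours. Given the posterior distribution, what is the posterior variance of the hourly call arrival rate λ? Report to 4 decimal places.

With a Gamma(shape α, rate β) prior, the Poisson likelihood is conjugate: the posterior is Gamma(α + ΣXᵢ, β + n).
Posterior: Gamma(α+S, β+n) = Gamma(2.86+103, 3.56+8) = Gamma(105.86, 11.56).
Var = α/β² = 105.86/11.56² = 0.7922.

0.7922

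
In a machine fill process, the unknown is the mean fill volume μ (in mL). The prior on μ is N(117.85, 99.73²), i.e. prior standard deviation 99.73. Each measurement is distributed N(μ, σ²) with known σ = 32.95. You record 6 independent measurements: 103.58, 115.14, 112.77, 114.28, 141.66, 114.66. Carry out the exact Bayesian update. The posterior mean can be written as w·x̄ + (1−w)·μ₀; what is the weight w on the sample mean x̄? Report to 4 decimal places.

For Normal data with known variance σ², a Normal(μ₀, σ₀²) prior on μ is conjugate. Posterior precision = 1/σ₀² + n/σ²; posterior mean is the precision-weighted average of μ₀ and x̄.
σ₀² = 99.73² = 9946.0729, σ² = 32.95² = 1085.7025. Prior precision 1/σ₀² = 1/9946.0729; data precision n/σ² = 6/1085.7025.
w = (n/σ²)/(1/σ₀² + n/σ²) = n·σ₀²/(σ² + n·σ₀²) = 6·9946.0729/(1085.7025 + 6·9946.0729) = 59676.4374/60762.1399 = 0.9821.

0.9821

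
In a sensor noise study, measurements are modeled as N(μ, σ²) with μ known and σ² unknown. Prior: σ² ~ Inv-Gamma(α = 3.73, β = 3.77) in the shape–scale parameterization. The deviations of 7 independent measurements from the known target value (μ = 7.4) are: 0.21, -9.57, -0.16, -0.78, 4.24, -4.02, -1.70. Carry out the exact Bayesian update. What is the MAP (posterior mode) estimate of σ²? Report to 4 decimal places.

With known mean μ and an Inverse-Gamma(α, β) prior on σ², the Normal likelihood is conjugate: posterior is Inv-Gamma(α + n/2, β + Σ(xᵢ−μ)²/2).
Σ(xᵢ−μ)² = (0.21)² + (-9.57)² + (-0.16)² + (-0.78)² + (4.24)² + (-4.02)² + (-1.70)² = 129.2910.
Posterior: Inv-Gamma(3.73 + 7/2, 3.77 + 129.2910/2) = Inv-Gamma(7.23, 68.41550).
Mode = β/(α+1) = 68.41550/8.23 = 8.3129.

8.3129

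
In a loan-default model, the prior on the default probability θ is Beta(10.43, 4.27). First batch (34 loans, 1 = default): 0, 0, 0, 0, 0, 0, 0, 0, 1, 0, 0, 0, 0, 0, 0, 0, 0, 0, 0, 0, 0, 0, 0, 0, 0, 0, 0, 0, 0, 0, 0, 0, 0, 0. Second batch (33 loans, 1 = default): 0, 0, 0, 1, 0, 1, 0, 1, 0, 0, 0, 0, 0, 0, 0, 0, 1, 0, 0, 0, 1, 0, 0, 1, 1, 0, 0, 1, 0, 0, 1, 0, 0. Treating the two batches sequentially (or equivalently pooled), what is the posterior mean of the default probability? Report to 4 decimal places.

The Beta prior is conjugate to a Binomial/Bernoulli likelihood; the update adds successes to α and failures to β.
After batch 1: Beta(10.43+1, 4.27+33) = Beta(11.43, 37.27).
After batch 2: Beta(11.43+9, 37.27+24) = Beta(20.43, 61.27).
Posterior mean = α/(α+β) = 20.43/81.70 = 0.2501.

0.2501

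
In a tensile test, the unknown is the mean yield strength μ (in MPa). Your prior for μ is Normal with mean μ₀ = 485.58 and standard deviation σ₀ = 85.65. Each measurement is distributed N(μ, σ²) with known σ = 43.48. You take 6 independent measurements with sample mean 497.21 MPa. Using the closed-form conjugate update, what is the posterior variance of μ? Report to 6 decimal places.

302.109181

For Normal data with known variance σ², a Normal(μ₀, σ₀²) prior on μ is conjugate. Posterior precision = 1/σ₀² + n/σ²; posterior mean is the precision-weighted average of μ₀ and x̄.
σ₀² = 85.65² = 7335.9225, σ² = 43.48² = 1890.5104; σ² + n·σ₀² = 1890.5104 + 6·7335.9225 = 45906.0454.
Posterior precision = 1/σ₀² + n/σ² = 1/7335.9225 + 6/1890.5104 = (σ² + n·σ₀²)/(σ₀²σ²) = 45906.0454/(7335.9225·1890.5104); posterior variance σₙ² = σ₀²σ²/(σ² + n·σ₀²) = 7335.9225·1890.5104/45906.0454 = 302.109181.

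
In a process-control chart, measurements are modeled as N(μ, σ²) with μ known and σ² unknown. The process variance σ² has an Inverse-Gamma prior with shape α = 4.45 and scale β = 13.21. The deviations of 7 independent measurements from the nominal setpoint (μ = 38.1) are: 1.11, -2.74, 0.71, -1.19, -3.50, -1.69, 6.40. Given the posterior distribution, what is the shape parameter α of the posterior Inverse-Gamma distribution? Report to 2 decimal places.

With known mean μ and an Inverse-Gamma(α, β) prior on σ², the Normal likelihood is conjugate: posterior is Inv-Gamma(α + n/2, β + Σ(xᵢ−μ)²/2).
Σ(xᵢ−μ)² = (1.11)² + (-2.74)² + (0.71)² + (-1.19)² + (-3.50)² + (-1.69)² + (6.40)² = 66.7260.
Posterior: Inv-Gamma(4.45 + 7/2, 13.21 + 66.7260/2) = Inv-Gamma(7.95, 46.57300).
Posterior α = 7.95.

7.95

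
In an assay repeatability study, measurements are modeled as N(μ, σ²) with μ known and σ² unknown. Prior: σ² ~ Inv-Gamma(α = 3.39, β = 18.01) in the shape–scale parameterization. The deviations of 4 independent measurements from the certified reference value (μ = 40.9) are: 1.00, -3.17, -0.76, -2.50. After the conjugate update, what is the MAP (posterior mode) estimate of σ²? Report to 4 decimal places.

4.2173

With known mean μ and an Inverse-Gamma(α, β) prior on σ², the Normal likelihood is conjugate: posterior is Inv-Gamma(α + n/2, β + Σ(xᵢ−μ)²/2).
Σ(xᵢ−μ)² = (1.00)² + (-3.17)² + (-0.76)² + (-2.50)² = 17.8765.
Posterior: Inv-Gamma(3.39 + 4/2, 18.01 + 17.8765/2) = Inv-Gamma(5.39, 26.94825).
Mode = β/(α+1) = 26.94825/6.39 = 4.2173.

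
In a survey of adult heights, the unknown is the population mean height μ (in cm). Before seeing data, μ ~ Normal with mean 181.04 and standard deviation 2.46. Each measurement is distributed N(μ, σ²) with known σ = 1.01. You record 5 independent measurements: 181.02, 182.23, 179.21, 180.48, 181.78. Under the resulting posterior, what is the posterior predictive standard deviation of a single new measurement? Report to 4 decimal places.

1.1034

For Normal data with known variance σ², a Normal(μ₀, σ₀²) prior on μ is conjugate. Posterior precision = 1/σ₀² + n/σ²; posterior mean is the precision-weighted average of μ₀ and x̄.
σ₀² = 2.46² = 6.0516, σ² = 1.01² = 1.0201; σ² + n·σ₀² = 1.0201 + 5·6.0516 = 31.2781.
Posterior precision = 1/σ₀² + n/σ² = 1/6.0516 + 5/1.0201 = (σ² + n·σ₀²)/(σ₀²σ²) = 31.2781/(6.0516·1.0201); posterior variance σₙ² = σ₀²σ²/(σ² + n·σ₀²) = 6.0516·1.0201/31.2781 = 0.197366.
Predictive variance for one new observation = σₙ² + σ² = 6.0516·1.0201/31.2781 + 1.0201 = σ²·(σ₀² + 31.2781)/31.2781 = 1.0201·37.3297/31.2781 = 1.217466; SD = √(1.0201·37.3297/31.2781) = 1.1034.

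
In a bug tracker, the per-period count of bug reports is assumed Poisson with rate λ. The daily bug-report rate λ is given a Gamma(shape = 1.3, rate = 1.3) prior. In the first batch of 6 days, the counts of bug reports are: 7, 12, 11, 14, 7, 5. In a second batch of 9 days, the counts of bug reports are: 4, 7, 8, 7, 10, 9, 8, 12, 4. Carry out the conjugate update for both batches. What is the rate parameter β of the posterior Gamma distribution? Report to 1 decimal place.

16.3

With a Gamma(shape α, rate β) prior, the Poisson likelihood is conjugate: the posterior is Gamma(α + ΣXᵢ, β + n).
Batch 1: sum of counts S = 56 over n = 6 days.
After batch 1: Gamma(α+S, β+n) = Gamma(1.3+56, 1.3+6) = Gamma(57.3, 7.3).
Batch 2: sum of counts S = 69 over n = 9 days.
After batch 2: Gamma(α+S, β+n) = Gamma(57.3+69, 7.3+9) = Gamma(126.3, 16.3).
Posterior β = 16.3.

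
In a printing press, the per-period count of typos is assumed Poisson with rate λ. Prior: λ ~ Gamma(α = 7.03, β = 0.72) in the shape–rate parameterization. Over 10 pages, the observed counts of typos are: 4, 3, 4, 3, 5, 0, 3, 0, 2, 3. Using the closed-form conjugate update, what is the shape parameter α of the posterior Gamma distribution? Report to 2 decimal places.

34.03

With a Gamma(shape α, rate β) prior, the Poisson likelihood is conjugate: the posterior is Gamma(α + ΣXᵢ, β + n).
Sum of counts S = 27 over n = 10 pages.
Posterior: Gamma(α+S, β+n) = Gamma(7.03+27, 0.72+10) = Gamma(34.03, 10.72).
Posterior α = 34.03.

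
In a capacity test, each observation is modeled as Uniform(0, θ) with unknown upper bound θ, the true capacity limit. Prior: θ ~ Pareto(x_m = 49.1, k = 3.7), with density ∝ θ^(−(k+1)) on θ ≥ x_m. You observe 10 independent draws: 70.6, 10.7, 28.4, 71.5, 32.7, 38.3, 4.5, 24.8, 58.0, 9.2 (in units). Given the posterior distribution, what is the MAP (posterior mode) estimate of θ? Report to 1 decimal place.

A Pareto(scale x_m, shape k) prior on the upper bound θ of Uniform(0, θ) is conjugate: posterior is Pareto(max(x_m, max xᵢ), k + n).
Sample maximum = 71.5; prior scale x_m = 49.1 → posterior scale = max = 71.5.
Posterior shape = 3.7 + 10 = 13.7.
The Pareto density is decreasing on [x_m, ∞), so the mode is x_m = 71.5.

71.5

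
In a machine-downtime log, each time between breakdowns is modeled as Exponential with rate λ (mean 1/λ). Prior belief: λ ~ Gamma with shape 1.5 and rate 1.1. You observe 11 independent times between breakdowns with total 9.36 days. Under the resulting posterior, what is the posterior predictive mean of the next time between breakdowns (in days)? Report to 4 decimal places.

With a Gamma(shape α, rate β) prior on the exponential rate λ, the posterior after n observations with total T = Σxᵢ is Gamma(α+n, β+T).
Posterior: Gamma(1.5+11, 1.1+9.36) = Gamma(12.5, 10.46).
The predictive distribution for the next observation is Lomax; its mean is β/(α−1) = 10.46/11.5 = 0.9096.

0.9096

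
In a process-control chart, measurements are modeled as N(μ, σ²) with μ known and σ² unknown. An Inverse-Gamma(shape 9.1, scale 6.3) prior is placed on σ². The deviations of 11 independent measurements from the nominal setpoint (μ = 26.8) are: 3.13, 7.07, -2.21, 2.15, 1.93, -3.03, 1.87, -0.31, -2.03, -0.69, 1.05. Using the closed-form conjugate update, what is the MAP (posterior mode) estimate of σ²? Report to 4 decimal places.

3.3361

With known mean μ and an Inverse-Gamma(α, β) prior on σ², the Normal likelihood is conjugate: posterior is Inv-Gamma(α + n/2, β + Σ(xᵢ−μ)²/2).
Σ(xᵢ−μ)² = (3.13)² + (7.07)² + (-2.21)² + (2.15)² + (1.93)² + (-3.03)² + (1.87)² + (-0.31)² + (-2.03)² + (-0.69)² + (1.05)² = 91.4867.
Posterior: Inv-Gamma(9.1 + 11/2, 6.3 + 91.4867/2) = Inv-Gamma(14.60, 52.04335).
Mode = β/(α+1) = 52.04335/15.60 = 3.3361.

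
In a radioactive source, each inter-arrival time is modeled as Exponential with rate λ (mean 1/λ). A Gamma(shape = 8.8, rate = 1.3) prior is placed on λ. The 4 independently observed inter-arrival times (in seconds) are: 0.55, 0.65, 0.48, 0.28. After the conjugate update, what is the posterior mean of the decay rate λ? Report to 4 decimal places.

3.9264

With a Gamma(shape α, rate β) prior on the exponential rate λ, the posterior after n observations with total T = Σxᵢ is Gamma(α+n, β+T).
Sum of observations T = 1.96 seconds; n = 4.
Posterior: Gamma(8.8+4, 1.3+1.96) = Gamma(12.8, 3.26).
Posterior mean of λ = α/β = 12.8/3.26 = 3.9264.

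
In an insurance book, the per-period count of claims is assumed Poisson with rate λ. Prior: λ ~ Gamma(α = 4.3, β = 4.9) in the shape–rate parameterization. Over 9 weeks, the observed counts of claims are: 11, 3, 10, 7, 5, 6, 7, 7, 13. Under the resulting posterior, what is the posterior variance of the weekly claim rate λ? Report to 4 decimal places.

0.3794

With a Gamma(shape α, rate β) prior, the Poisson likelihood is conjugate: the posterior is Gamma(α + ΣXᵢ, β + n).
Sum of counts S = 69 over n = 9 weeks.
Posterior: Gamma(α+S, β+n) = Gamma(4.3+69, 4.9+9) = Gamma(73.3, 13.9).
Var = α/β² = 73.3/13.9² = 0.3794.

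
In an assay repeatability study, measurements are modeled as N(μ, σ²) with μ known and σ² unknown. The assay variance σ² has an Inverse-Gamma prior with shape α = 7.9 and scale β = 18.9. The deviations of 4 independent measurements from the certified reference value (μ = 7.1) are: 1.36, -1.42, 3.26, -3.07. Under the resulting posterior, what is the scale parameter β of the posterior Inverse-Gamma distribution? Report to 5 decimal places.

30.85925

With known mean μ and an Inverse-Gamma(α, β) prior on σ², the Normal likelihood is conjugate: posterior is Inv-Gamma(α + n/2, β + Σ(xᵢ−μ)²/2).
Σ(xᵢ−μ)² = (1.36)² + (-1.42)² + (3.26)² + (-3.07)² = 23.9185.
Posterior: Inv-Gamma(7.9 + 4/2, 18.9 + 23.9185/2) = Inv-Gamma(9.90, 30.85925).
Posterior β = 30.85925.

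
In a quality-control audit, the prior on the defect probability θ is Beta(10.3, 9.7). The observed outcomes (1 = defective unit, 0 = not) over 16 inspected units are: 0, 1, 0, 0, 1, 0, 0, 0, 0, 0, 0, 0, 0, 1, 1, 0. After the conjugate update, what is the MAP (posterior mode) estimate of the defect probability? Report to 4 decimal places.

0.3912

The Beta prior is conjugate to a Binomial/Bernoulli likelihood; the update adds successes to α and failures to β.
Posterior: Beta(α+k, β+n−k) = Beta(10.3+4, 9.7+12) = Beta(14.3, 21.7).
Mode of Beta(a,b) for a,b>1 is (a−1)/(a+b−2) = 13.3/34.0 = 0.3912.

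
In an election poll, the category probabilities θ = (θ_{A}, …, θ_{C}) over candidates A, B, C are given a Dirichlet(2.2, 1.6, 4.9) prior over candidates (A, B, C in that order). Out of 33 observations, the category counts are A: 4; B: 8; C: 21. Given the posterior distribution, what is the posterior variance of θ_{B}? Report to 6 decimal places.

The Dirichlet prior is conjugate to the Multinomial likelihood: each posterior αⱼ = prior αⱼ + observed count nⱼ.
Posterior concentration: (6.2, 9.6, 25.9), total = 41.7.
Var[θ_j] = α_j(Σα−α_j)/((Σα)²(Σα+1)) = 9.6·32.1/(41.7²·42.7) = 0.004150.

0.004150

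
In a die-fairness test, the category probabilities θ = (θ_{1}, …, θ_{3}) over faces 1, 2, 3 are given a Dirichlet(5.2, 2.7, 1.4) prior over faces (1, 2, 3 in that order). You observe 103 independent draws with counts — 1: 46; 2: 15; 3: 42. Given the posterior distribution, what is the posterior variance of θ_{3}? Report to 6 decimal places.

0.002093

The Dirichlet prior is conjugate to the Multinomial likelihood: each posterior αⱼ = prior αⱼ + observed count nⱼ.
Posterior concentration: (51.2, 17.7, 43.4), total = 112.3.
Var[θ_j] = α_j(Σα−α_j)/((Σα)²(Σα+1)) = 43.4·68.9/(112.3²·113.3) = 0.002093.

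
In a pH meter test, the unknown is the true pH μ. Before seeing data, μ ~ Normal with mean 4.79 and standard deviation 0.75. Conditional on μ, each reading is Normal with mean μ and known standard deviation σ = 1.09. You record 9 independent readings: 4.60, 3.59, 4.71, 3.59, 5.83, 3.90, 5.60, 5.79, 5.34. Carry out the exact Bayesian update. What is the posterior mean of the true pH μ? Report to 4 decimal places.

4.7756

For Normal data with known variance σ², a Normal(μ₀, σ₀²) prior on μ is conjugate. Posterior precision = 1/σ₀² + n/σ²; posterior mean is the precision-weighted average of μ₀ and x̄.
Σxᵢ = 4.60 + 3.59 + 4.71 + 3.59 + 5.83 + 3.90 + 5.60 + 5.79 + 5.34 = 42.95, so n·x̄ = 42.95.
σ₀² = 0.75² = 0.5625, σ² = 1.09² = 1.1881; σ² + n·σ₀² = 1.1881 + 9·0.5625 = 6.2506.
Posterior mean = (μ₀/σ₀² + n·x̄/σ²)/(1/σ₀² + n/σ²) = (σ²·μ₀ + σ₀²·n·x̄)/(σ² + n·σ₀²) = (1.1881·4.79 + 0.5625·42.95)/6.2506 = 29.850374/6.2506 = 4.7756.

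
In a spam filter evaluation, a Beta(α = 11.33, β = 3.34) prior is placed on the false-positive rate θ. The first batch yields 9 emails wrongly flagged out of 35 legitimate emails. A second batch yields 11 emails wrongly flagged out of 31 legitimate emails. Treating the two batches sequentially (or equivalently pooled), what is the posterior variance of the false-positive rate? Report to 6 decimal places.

The Beta prior is conjugate to a Binomial/Bernoulli likelihood; the update adds successes to α and failures to β.
After batch 1: Beta(11.33+9, 3.34+26) = Beta(20.33, 29.34).
After batch 2: Beta(20.33+11, 29.34+20) = Beta(31.33, 49.34).
Var = αβ/((α+β)²(α+β+1)) = 31.33·49.34/(80.67²·81.67) = 0.002909.

0.002909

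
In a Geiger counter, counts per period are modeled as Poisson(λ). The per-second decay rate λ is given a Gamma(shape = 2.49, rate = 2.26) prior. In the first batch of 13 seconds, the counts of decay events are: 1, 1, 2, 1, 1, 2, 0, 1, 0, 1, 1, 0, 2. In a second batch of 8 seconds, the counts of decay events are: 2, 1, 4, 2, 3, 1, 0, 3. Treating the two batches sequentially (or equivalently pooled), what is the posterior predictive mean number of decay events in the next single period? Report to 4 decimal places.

1.3538

With a Gamma(shape α, rate β) prior, the Poisson likelihood is conjugate: the posterior is Gamma(α + ΣXᵢ, β + n).
Batch 1: sum of counts S = 13 over n = 13 seconds.
After batch 1: Gamma(α+S, β+n) = Gamma(2.49+13, 2.26+13) = Gamma(15.49, 15.26).
Batch 2: sum of counts S = 16 over n = 8 seconds.
After batch 2: Gamma(α+S, β+n) = Gamma(15.49+16, 15.26+8) = Gamma(31.49, 23.26).
The predictive distribution for one future period is NegBinom with mean α/β = 1.3538.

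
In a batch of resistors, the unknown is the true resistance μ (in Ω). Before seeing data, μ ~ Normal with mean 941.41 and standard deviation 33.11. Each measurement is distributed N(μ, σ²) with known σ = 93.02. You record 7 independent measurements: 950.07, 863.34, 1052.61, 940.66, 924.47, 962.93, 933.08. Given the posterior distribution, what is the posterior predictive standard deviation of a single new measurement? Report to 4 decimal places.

For Normal data with known variance σ², a Normal(μ₀, σ₀²) prior on μ is conjugate. Posterior precision = 1/σ₀² + n/σ²; posterior mean is the precision-weighted average of μ₀ and x̄.
σ₀² = 33.11² = 1096.2721, σ² = 93.02² = 8652.7204; σ² + n·σ₀² = 8652.7204 + 7·1096.2721 = 16326.6251.
Posterior precision = 1/σ₀² + n/σ² = 1/1096.2721 + 7/8652.7204 = (σ² + n·σ₀²)/(σ₀²σ²) = 16326.6251/(1096.2721·8652.7204); posterior variance σₙ² = σ₀²σ²/(σ² + n·σ₀²) = 1096.2721·8652.7204/16326.6251 = 580.997965.
Predictive variance for one new observation = σₙ² + σ² = 1096.2721·8652.7204/16326.6251 + 8652.7204 = σ²·(σ₀² + 16326.6251)/16326.6251 = 8652.7204·17422.8972/16326.6251 = 9233.718365; SD = √(8652.7204·17422.8972/16326.6251) = 96.0922.

96.0922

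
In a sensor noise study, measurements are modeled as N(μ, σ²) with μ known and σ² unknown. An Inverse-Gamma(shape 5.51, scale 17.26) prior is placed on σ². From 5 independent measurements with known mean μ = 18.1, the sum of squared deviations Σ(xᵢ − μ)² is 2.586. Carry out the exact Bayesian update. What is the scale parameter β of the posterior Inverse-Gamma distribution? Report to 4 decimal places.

18.5530

With known mean μ and an Inverse-Gamma(α, β) prior on σ², the Normal likelihood is conjugate: posterior is Inv-Gamma(α + n/2, β + Σ(xᵢ−μ)²/2).
Posterior: Inv-Gamma(5.51 + 5/2, 17.26 + 2.586/2) = Inv-Gamma(8.01, 18.5530).
Posterior β = 18.5530.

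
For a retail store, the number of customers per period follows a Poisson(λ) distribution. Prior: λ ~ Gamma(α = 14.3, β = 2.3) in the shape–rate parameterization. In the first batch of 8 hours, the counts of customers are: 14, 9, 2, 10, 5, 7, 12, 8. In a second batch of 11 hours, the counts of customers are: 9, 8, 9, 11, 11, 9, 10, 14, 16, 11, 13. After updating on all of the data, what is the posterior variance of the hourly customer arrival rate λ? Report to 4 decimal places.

0.4459

With a Gamma(shape α, rate β) prior, the Poisson likelihood is conjugate: the posterior is Gamma(α + ΣXᵢ, β + n).
Batch 1: sum of counts S = 67 over n = 8 hours.
After batch 1: Gamma(α+S, β+n) = Gamma(14.3+67, 2.3+8) = Gamma(81.3, 10.3).
Batch 2: sum of counts S = 121 over n = 11 hours.
After batch 2: Gamma(α+S, β+n) = Gamma(81.3+121, 10.3+11) = Gamma(202.3, 21.3).
Var = α/β² = 202.3/21.3² = 0.4459.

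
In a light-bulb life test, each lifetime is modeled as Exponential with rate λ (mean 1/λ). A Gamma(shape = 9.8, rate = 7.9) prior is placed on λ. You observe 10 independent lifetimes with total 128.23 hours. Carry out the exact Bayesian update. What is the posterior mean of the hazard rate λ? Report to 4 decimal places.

0.1454

With a Gamma(shape α, rate β) prior on the exponential rate λ, the posterior after n observations with total T = Σxᵢ is Gamma(α+n, β+T).
Posterior: Gamma(9.8+10, 7.9+128.23) = Gamma(19.8, 136.13).
Posterior mean of λ = α/β = 19.8/136.13 = 0.1454.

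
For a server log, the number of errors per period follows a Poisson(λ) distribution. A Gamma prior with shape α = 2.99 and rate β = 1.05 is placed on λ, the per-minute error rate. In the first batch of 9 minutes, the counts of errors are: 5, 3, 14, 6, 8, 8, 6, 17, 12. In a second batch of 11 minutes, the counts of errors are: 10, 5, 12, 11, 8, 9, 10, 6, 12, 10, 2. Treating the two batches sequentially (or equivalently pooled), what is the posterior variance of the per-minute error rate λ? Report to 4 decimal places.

0.3994

With a Gamma(shape α, rate β) prior, the Poisson likelihood is conjugate: the posterior is Gamma(α + ΣXᵢ, β + n).
Batch 1: sum of counts S = 79 over n = 9 minutes.
After batch 1: Gamma(α+S, β+n) = Gamma(2.99+79, 1.05+9) = Gamma(81.99, 10.05).
Batch 2: sum of counts S = 95 over n = 11 minutes.
After batch 2: Gamma(α+S, β+n) = Gamma(81.99+95, 10.05+11) = Gamma(176.99, 21.05).
Var = α/β² = 176.99/21.05² = 0.3994.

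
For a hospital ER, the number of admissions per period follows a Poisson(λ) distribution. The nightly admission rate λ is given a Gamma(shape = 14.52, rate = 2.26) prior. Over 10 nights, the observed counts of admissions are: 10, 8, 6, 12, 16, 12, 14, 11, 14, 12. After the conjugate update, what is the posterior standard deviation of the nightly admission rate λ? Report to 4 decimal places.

0.9283

With a Gamma(shape α, rate β) prior, the Poisson likelihood is conjugate: the posterior is Gamma(α + ΣXᵢ, β + n).
Sum of counts S = 115 over n = 10 nights.
Posterior: Gamma(α+S, β+n) = Gamma(14.52+115, 2.26+10) = Gamma(129.52, 12.26).
SD = √α/β = √129.52/12.26 = 0.9283.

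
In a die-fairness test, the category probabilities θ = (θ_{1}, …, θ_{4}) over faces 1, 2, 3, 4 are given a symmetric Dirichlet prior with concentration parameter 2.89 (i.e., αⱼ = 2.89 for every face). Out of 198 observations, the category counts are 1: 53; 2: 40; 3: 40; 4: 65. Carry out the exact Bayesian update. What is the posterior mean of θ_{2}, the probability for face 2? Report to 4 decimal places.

0.2047

The Dirichlet prior is conjugate to the Multinomial likelihood: each posterior αⱼ = prior αⱼ + observed count nⱼ.
Posterior concentration: (55.89, 42.89, 42.89, 67.89), total = 209.56.
E[θ_{2}|data] = α_{2}/Σα = 42.89/209.56 = 0.2047.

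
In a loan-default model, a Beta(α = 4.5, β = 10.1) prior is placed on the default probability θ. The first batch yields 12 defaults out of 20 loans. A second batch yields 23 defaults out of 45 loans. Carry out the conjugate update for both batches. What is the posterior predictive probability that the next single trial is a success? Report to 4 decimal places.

0.4962

The Beta prior is conjugate to a Binomial/Bernoulli likelihood; the update adds successes to α and failures to β.
After batch 1: Beta(4.5+12, 10.1+8) = Beta(16.5, 18.1).
After batch 2: Beta(16.5+23, 18.1+22) = Beta(39.5, 40.1).
For a single future Bernoulli trial, P(success | data) = α/(α+β) = 0.4962.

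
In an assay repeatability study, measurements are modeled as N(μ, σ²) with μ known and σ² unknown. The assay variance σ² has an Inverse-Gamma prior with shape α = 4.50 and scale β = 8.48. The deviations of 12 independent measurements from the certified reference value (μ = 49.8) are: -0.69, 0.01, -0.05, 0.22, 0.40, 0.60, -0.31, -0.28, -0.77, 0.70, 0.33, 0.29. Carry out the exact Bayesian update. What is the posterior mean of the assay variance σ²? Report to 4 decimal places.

With known mean μ and an Inverse-Gamma(α, β) prior on σ², the Normal likelihood is conjugate: posterior is Inv-Gamma(α + n/2, β + Σ(xᵢ−μ)²/2).
Σ(xᵢ−μ)² = (-0.69)² + (0.01)² + (-0.05)² + (0.22)² + (0.40)² + (0.60)² + (-0.31)² + (-0.28)² + (-0.77)² + (0.70)² + (0.33)² + (0.29)² = 2.4975.
Posterior: Inv-Gamma(4.50 + 12/2, 8.48 + 2.4975/2) = Inv-Gamma(10.50, 9.72875).
E[σ²|data] = β/(α−1) = 9.72875/9.50 = 1.0241.

1.0241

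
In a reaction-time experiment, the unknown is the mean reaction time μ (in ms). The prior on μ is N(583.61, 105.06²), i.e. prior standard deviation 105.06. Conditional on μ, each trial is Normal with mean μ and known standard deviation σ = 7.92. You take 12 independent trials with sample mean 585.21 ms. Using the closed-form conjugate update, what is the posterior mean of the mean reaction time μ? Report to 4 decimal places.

For Normal data with known variance σ², a Normal(μ₀, σ₀²) prior on μ is conjugate. Posterior precision = 1/σ₀² + n/σ²; posterior mean is the precision-weighted average of μ₀ and x̄.
n·x̄ = 12·585.21 = 7022.52.
σ₀² = 105.06² = 11037.6036, σ² = 7.92² = 62.7264; σ² + n·σ₀² = 62.7264 + 12·11037.6036 = 132513.9696.
Posterior mean = (μ₀/σ₀² + n·x̄/σ²)/(1/σ₀² + n/σ²) = (σ²·μ₀ + σ₀²·n·x̄)/(σ² + n·σ₀²) = (62.7264·583.61 + 11037.6036·7022.52)/132513.9696 = 77548399.787376/132513.9696 = 585.2092.

585.2092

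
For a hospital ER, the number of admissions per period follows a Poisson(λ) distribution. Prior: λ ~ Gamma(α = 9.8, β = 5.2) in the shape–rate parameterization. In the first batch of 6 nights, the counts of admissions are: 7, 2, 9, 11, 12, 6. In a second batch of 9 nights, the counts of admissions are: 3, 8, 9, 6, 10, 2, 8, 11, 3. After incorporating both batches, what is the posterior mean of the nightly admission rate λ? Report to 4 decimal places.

With a Gamma(shape α, rate β) prior, the Poisson likelihood is conjugate: the posterior is Gamma(α + ΣXᵢ, β + n).
Batch 1: sum of counts S = 47 over n = 6 nights.
After batch 1: Gamma(α+S, β+n) = Gamma(9.8+47, 5.2+6) = Gamma(56.8, 11.2).
Batch 2: sum of counts S = 60 over n = 9 nights.
After batch 2: Gamma(α+S, β+n) = Gamma(56.8+60, 11.2+9) = Gamma(116.8, 20.2).
Posterior mean = α/β = 116.8/20.2 = 5.7822.

5.7822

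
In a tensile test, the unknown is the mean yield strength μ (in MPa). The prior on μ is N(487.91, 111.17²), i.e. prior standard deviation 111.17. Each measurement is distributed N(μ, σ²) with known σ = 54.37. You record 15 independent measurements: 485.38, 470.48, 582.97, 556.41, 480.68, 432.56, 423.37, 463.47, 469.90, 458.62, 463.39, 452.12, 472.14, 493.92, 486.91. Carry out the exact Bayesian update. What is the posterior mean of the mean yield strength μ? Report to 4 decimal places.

For Normal data with known variance σ², a Normal(μ₀, σ₀²) prior on μ is conjugate. Posterior precision = 1/σ₀² + n/σ²; posterior mean is the precision-weighted average of μ₀ and x̄.
Σxᵢ = 485.38 + 470.48 + 582.97 + 556.41 + 480.68 + 432.56 + 423.37 + 463.47 + 469.90 + 458.62 + 463.39 + 452.12 + 472.14 + 493.92 + 486.91 = 7192.32, so n·x̄ = 7192.32.
σ₀² = 111.17² = 12358.7689, σ² = 54.37² = 2956.0969; σ² + n·σ₀² = 2956.0969 + 15·12358.7689 = 188337.6304.
Posterior mean = (μ₀/σ₀² + n·x̄/σ²)/(1/σ₀² + n/σ²) = (σ²·μ₀ + σ₀²·n·x̄)/(σ² + n·σ₀²) = (2956.0969·487.91 + 12358.7689·7192.32)/188337.6304 = 90330529.973327/188337.6304 = 479.6202.

479.6202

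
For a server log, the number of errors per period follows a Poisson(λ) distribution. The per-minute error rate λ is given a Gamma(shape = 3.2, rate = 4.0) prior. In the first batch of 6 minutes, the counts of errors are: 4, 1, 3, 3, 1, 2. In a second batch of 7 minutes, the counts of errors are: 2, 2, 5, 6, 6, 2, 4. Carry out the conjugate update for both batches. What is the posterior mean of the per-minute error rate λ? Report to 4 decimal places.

2.6000

With a Gamma(shape α, rate β) prior, the Poisson likelihood is conjugate: the posterior is Gamma(α + ΣXᵢ, β + n).
Batch 1: sum of counts S = 14 over n = 6 minutes.
After batch 1: Gamma(α+S, β+n) = Gamma(3.2+14, 4.0+6) = Gamma(17.2, 10.0).
Batch 2: sum of counts S = 27 over n = 7 minutes.
After batch 2: Gamma(α+S, β+n) = Gamma(17.2+27, 10.0+7) = Gamma(44.2, 17.0).
Posterior mean = α/β = 44.2/17.0 = 2.6000.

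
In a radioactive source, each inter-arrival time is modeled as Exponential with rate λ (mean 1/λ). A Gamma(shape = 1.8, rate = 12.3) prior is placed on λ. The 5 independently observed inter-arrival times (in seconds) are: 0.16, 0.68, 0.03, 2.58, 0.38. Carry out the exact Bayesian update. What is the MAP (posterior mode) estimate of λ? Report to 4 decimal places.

0.3596

With a Gamma(shape α, rate β) prior on the exponential rate λ, the posterior after n observations with total T = Σxᵢ is Gamma(α+n, β+T).
Sum of observations T = 3.83 seconds; n = 5.
Posterior: Gamma(1.8+5, 12.3+3.83) = Gamma(6.8, 16.13).
Mode = (α−1)/β = 0.3596.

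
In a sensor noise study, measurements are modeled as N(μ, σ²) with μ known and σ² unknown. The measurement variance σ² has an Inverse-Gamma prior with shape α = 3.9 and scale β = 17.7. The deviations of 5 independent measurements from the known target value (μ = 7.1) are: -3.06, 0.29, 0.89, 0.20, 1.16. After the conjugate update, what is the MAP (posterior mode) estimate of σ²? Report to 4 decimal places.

With known mean μ and an Inverse-Gamma(α, β) prior on σ², the Normal likelihood is conjugate: posterior is Inv-Gamma(α + n/2, β + Σ(xᵢ−μ)²/2).
Σ(xᵢ−μ)² = (-3.06)² + (0.29)² + (0.89)² + (0.20)² + (1.16)² = 11.6254.
Posterior: Inv-Gamma(3.9 + 5/2, 17.7 + 11.6254/2) = Inv-Gamma(6.40, 23.51270).
Mode = β/(α+1) = 23.51270/7.40 = 3.1774.

3.1774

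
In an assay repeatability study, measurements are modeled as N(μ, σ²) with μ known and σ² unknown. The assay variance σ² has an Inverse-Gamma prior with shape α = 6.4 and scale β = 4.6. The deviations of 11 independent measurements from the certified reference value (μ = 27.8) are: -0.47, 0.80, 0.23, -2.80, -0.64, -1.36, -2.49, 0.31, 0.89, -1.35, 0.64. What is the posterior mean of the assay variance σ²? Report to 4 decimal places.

With known mean μ and an Inverse-Gamma(α, β) prior on σ², the Normal likelihood is conjugate: posterior is Inv-Gamma(α + n/2, β + Σ(xᵢ−μ)²/2).
Σ(xᵢ−μ)² = (-0.47)² + (0.80)² + (0.23)² + (-2.80)² + (-0.64)² + (-1.36)² + (-2.49)² + (0.31)² + (0.89)² + (-1.35)² + (0.64)² = 20.3334.
Posterior: Inv-Gamma(6.4 + 11/2, 4.6 + 20.3334/2) = Inv-Gamma(11.90, 14.76670).
E[σ²|data] = β/(α−1) = 14.76670/10.90 = 1.3547.

1.3547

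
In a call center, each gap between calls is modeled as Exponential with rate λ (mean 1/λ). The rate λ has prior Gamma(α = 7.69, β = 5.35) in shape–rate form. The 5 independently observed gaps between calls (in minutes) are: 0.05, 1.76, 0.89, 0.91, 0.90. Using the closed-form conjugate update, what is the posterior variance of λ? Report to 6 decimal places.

With a Gamma(shape α, rate β) prior on the exponential rate λ, the posterior after n observations with total T = Σxᵢ is Gamma(α+n, β+T).
Sum of observations T = 4.51 minutes; n = 5.
Posterior: Gamma(7.69+5, 5.35+4.51) = Gamma(12.69, 9.86).
Var = α/β² = 0.130529.

0.130529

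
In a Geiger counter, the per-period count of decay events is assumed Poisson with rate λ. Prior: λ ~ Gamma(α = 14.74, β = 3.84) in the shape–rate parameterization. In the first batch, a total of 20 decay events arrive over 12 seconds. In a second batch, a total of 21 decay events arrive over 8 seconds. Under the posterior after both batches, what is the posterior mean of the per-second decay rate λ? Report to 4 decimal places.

With a Gamma(shape α, rate β) prior, the Poisson likelihood is conjugate: the posterior is Gamma(α + ΣXᵢ, β + n).
After batch 1: Gamma(α+S, β+n) = Gamma(14.74+20, 3.84+12) = Gamma(34.74, 15.84).
After batch 2: Gamma(α+S, β+n) = Gamma(34.74+21, 15.84+8) = Gamma(55.74, 23.84).
Posterior mean = α/β = 55.74/23.84 = 2.3381.

2.3381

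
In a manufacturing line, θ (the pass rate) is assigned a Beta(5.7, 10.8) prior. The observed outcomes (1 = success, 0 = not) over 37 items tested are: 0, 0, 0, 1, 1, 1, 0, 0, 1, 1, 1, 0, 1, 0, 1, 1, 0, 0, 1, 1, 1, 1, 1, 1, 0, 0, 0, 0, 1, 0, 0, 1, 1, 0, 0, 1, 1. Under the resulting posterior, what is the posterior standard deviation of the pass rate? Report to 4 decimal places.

The Beta prior is conjugate to a Binomial/Bernoulli likelihood; the update adds successes to α and failures to β.
Posterior: Beta(α+k, β+n−k) = Beta(5.7+20, 10.8+17) = Beta(25.7, 27.8).
Var = αβ/((α+β)²(α+β+1)) = 25.7·27.8/(53.5²·54.5) = 0.00458009; SD = √0.00458009 = 0.0677.

0.0677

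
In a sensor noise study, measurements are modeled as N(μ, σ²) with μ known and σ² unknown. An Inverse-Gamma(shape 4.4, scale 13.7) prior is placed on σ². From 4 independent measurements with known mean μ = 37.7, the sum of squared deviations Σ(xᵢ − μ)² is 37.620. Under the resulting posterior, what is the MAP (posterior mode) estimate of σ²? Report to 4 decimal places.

With known mean μ and an Inverse-Gamma(α, β) prior on σ², the Normal likelihood is conjugate: posterior is Inv-Gamma(α + n/2, β + Σ(xᵢ−μ)²/2).
Posterior: Inv-Gamma(4.4 + 4/2, 13.7 + 37.620/2) = Inv-Gamma(6.40, 32.5100).
Mode = β/(α+1) = 32.5100/7.40 = 4.3932.

4.3932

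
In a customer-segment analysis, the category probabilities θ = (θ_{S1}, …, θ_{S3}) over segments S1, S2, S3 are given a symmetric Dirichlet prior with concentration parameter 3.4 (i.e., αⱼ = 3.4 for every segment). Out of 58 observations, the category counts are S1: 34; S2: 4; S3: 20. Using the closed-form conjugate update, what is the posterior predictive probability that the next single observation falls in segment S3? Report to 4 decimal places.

The Dirichlet prior is conjugate to the Multinomial likelihood: each posterior αⱼ = prior αⱼ + observed count nⱼ.
Posterior concentration: (37.4, 7.4, 23.4), total = 68.2.
P(next = S3 | data) = α_{S3}/Σα = 0.3431.

0.3431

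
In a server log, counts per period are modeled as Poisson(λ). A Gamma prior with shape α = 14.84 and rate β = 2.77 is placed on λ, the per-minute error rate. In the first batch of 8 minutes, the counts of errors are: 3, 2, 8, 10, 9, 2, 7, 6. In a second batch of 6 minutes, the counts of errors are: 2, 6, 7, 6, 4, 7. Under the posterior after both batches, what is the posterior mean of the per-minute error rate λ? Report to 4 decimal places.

With a Gamma(shape α, rate β) prior, the Poisson likelihood is conjugate: the posterior is Gamma(α + ΣXᵢ, β + n).
Batch 1: sum of counts S = 47 over n = 8 minutes.
After batch 1: Gamma(α+S, β+n) = Gamma(14.84+47, 2.77+8) = Gamma(61.84, 10.77).
Batch 2: sum of counts S = 32 over n = 6 minutes.
After batch 2: Gamma(α+S, β+n) = Gamma(61.84+32, 10.77+6) = Gamma(93.84, 16.77).
Posterior mean = α/β = 93.84/16.77 = 5.5957.

5.5957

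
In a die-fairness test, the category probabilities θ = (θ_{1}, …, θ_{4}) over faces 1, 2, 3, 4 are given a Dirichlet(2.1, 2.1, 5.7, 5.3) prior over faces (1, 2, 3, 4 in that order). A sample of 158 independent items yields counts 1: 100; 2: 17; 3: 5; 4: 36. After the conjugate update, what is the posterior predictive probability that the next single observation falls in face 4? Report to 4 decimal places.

0.2385

The Dirichlet prior is conjugate to the Multinomial likelihood: each posterior αⱼ = prior αⱼ + observed count nⱼ.
Posterior concentration: (102.1, 19.1, 10.7, 41.3), total = 173.2.
P(next = 4 | data) = α_{4}/Σα = 0.2385.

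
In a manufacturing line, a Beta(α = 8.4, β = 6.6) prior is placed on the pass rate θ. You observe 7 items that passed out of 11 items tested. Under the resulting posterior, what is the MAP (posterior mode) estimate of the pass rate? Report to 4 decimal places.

0.6000

The Beta prior is conjugate to a Binomial/Bernoulli likelihood; the update adds successes to α and failures to β.
Posterior: Beta(α+k, β+n−k) = Beta(8.4+7, 6.6+4) = Beta(15.4, 10.6).
Mode of Beta(a,b) for a,b>1 is (a−1)/(a+b−2) = 14.4/24.0 = 0.6000.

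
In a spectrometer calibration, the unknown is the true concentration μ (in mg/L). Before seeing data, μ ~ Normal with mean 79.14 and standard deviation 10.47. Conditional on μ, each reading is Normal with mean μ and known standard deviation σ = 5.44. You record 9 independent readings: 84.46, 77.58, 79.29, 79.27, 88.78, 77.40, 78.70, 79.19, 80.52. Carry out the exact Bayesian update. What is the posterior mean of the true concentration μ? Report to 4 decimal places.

For Normal data with known variance σ², a Normal(μ₀, σ₀²) prior on μ is conjugate. Posterior precision = 1/σ₀² + n/σ²; posterior mean is the precision-weighted average of μ₀ and x̄.
Σxᵢ = 84.46 + 77.58 + 79.29 + 79.27 + 88.78 + 77.40 + 78.70 + 79.19 + 80.52 = 725.19, so n·x̄ = 725.19.
σ₀² = 10.47² = 109.6209, σ² = 5.44² = 29.5936; σ² + n·σ₀² = 29.5936 + 9·109.6209 = 1016.1817.
Posterior mean = (μ₀/σ₀² + n·x̄/σ²)/(1/σ₀² + n/σ²) = (σ²·μ₀ + σ₀²·n·x̄)/(σ² + n·σ₀²) = (29.5936·79.14 + 109.6209·725.19)/1016.1817 = 81838.017975/1016.1817 = 80.5348.

80.5348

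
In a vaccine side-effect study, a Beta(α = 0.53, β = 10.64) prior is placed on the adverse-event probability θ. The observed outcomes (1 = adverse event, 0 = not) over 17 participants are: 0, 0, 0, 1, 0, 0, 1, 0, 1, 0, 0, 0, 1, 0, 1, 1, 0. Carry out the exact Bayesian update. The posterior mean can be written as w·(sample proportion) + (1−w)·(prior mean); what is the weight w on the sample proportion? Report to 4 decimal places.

0.6035

The Beta prior is conjugate to a Binomial/Bernoulli likelihood; the update adds successes to α and failures to β.
Posterior mean = (α₀+k)/(α₀+β₀+n) = [n/(α₀+β₀+n)]·(k/n) + [(α₀+β₀)/(α₀+β₀+n)]·α₀/(α₀+β₀), so only n and the prior enter the weight.
The weight on the data is w = n/(α₀+β₀+n) = 17/(0.53+10.64+17) = 17/28.17 = 0.6035.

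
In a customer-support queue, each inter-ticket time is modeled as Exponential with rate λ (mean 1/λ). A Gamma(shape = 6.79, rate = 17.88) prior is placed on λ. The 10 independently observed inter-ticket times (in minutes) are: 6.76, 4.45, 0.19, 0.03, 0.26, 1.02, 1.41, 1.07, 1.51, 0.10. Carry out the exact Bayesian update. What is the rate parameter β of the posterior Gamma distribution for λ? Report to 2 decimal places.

34.68

With a Gamma(shape α, rate β) prior on the exponential rate λ, the posterior after n observations with total T = Σxᵢ is Gamma(α+n, β+T).
Sum of observations T = 16.80 minutes; n = 10.
Posterior: Gamma(6.79+10, 17.88+16.80) = Gamma(16.79, 34.68).
Posterior β = 34.68.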